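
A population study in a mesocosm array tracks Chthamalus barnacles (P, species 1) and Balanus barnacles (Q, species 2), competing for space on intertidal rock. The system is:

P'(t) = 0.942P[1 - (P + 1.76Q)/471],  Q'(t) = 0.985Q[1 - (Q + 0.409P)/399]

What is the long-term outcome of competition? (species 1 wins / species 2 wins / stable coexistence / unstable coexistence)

species 2 excludes species 1

Compare the nullcline intercepts: K1/α12 = 471/1.76 = 268 < K2 = 399; K2/α21 = 399/0.409 = 976 > K1 = 471.
Since the inequalities point opposite ways, species 2 can invade but species 1 cannot.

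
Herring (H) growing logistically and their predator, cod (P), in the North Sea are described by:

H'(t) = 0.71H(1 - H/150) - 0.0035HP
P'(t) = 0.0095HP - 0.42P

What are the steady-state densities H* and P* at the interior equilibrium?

From dP/dt = 0 with P > 0: 0.0095H* = 0.42, so H* = 44.2.
Substitute into dH/dt = 0: 0.71(1 - 44.2/150) = 0.0035P*.
The bracket is 0.705, giving P* = 0.501/0.0035 = 143.

H* ≈ 44.2, P* ≈ 143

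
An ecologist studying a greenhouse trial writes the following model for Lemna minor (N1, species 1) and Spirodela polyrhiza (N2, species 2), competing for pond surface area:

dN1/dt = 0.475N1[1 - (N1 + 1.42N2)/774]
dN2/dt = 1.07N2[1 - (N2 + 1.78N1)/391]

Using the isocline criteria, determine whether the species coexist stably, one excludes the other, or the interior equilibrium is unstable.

species 1 excludes species 2

Compare the nullcline intercepts: K1/α12 = 774/1.42 = 545 > K2 = 391; K2/α21 = 391/1.78 = 220 < K1 = 774.
Since the inequalities point opposite ways, species 1 can invade but species 2 cannot.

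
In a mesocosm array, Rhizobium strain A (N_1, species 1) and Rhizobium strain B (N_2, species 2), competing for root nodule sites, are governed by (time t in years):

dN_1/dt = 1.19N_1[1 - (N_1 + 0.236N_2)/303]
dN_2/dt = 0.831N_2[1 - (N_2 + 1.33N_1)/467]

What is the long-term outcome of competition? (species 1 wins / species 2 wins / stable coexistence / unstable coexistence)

stable coexistence

Compare the nullcline intercepts: K1/α12 = 303/0.236 = 1280 > K2 = 467; K2/α21 = 467/1.33 = 351 > K1 = 303.
Since both inequalities hold, each species can invade when rare, so the interior equilibrium is stable.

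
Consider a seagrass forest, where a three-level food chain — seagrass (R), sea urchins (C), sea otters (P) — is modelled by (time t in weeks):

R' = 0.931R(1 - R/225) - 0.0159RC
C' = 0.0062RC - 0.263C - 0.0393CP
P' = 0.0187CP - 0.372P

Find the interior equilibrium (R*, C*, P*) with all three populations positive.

From dP/dt = 0: 0.0187C* = 0.372, so C* = 19.9.
From dR/dt = 0: 0.931(1 - R*/225) = 0.0159·19.9, giving R* = 225·(1 - 0.34) = 149.
From dC/dt = 0: 0.0062·149 - 0.263 = 0.0393P*, so P* = 0.658/0.0393 = 16.7.

R* ≈ 149, C* ≈ 19.9, P* ≈ 16.7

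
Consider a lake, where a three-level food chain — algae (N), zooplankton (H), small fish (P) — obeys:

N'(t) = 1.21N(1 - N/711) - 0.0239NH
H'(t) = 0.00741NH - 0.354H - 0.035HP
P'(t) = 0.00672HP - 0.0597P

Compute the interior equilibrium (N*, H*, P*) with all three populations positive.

From dP/dt = 0: 0.00672H* = 0.0597, so H* = 8.88.
From dN/dt = 0: 1.21(1 - N*/711) = 0.0239·8.88, giving N* = 711·(1 - 0.175) = 586.
From dH/dt = 0: 0.00741·586 - 0.354 = 0.035P*, so P* = 3.99/0.035 = 114.

N* ≈ 586, H* ≈ 8.88, P* ≈ 114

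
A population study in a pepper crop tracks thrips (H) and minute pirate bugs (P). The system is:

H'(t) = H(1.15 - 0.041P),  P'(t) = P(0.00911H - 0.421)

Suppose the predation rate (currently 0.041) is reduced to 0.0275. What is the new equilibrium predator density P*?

P* ≈ 41.8

At the interior fixed point, setting dH/dt = 0 with H > 0 fixes P* = (prey growth rate)/(HP coefficient) — independent of the other coefficients.
With the change, P* = 1.15/0.0275 = 41.8; it rises from 28.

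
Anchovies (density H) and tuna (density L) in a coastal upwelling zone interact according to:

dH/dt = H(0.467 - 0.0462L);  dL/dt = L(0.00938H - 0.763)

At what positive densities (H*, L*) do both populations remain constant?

Set dL/dt = 0 with L > 0: 0.00938H - 0.763 = 0, so H* = 0.763/0.00938 = 81.3.
Set dH/dt = 0 with H > 0: 0.467 - 0.0462L = 0, so L* = 0.467/0.0462 = 10.1.

H* ≈ 81.3, L* ≈ 10.1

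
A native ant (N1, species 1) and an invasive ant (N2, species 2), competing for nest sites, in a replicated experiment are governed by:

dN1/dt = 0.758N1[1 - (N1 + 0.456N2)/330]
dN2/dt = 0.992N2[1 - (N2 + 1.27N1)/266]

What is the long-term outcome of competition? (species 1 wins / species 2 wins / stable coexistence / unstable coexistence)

species 1 excludes species 2

Compare the nullcline intercepts: K1/α12 = 330/0.456 = 724 > K2 = 266; K2/α21 = 266/1.27 = 209 < K1 = 330.
Since the inequalities point opposite ways, species 1 can invade but species 2 cannot.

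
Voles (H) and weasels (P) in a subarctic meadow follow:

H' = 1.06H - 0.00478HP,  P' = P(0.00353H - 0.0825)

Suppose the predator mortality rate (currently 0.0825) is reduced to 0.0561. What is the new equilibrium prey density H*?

At the interior fixed point, setting dP/dt = 0 with P > 0 fixes H* = (predator death rate)/(HP coefficient) — independent of the other coefficients.
With the change, H* = 0.0561/0.00353 = 15.9; it falls from 23.4.

H* ≈ 15.9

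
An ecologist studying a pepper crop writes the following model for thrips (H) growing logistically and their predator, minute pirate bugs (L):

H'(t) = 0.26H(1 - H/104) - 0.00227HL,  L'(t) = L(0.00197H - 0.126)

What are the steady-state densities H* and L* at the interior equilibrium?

From dL/dt = 0 with L > 0: 0.00197H* = 0.126, so H* = 64.
Substitute into dH/dt = 0: 0.26(1 - 64/104) = 0.00227L*.
The bracket is 0.385, giving L* = 0.1/0.00227 = 44.1.

H* ≈ 64, L* ≈ 44.1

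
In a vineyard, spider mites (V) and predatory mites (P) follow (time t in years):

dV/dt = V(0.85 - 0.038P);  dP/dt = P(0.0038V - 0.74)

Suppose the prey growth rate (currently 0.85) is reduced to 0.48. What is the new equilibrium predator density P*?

At the interior fixed point, setting dV/dt = 0 with V > 0 fixes P* = (prey growth rate)/(VP coefficient) — independent of the other coefficients.
With the change, P* = 0.48/0.038 = 12.6; it falls from 22.4.

P* ≈ 12.6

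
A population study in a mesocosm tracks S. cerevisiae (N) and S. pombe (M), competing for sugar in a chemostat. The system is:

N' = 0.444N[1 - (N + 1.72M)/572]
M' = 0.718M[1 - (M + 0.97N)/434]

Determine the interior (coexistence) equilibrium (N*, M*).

N* ≈ 261, M* ≈ 181

Setting both brackets to zero gives the nullclines N + 1.72M = 572 and 0.97N + M = 434.
Substituting M = 434 - 0.97N into the first: N(1 - 1.72·0.97) = 572 - 1.72·434.
So N* = -174/-0.668 = 261, and then M* = 434 - 0.97·261 = 181.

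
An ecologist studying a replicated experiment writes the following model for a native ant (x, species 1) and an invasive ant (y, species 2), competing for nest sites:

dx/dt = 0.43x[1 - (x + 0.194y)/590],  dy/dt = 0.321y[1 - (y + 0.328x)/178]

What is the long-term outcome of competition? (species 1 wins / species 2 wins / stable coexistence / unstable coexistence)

Compare the nullcline intercepts: K1/α12 = 590/0.194 = 3040 > K2 = 178; K2/α21 = 178/0.328 = 543 < K1 = 590.
Since the inequalities point opposite ways, species 1 can invade but species 2 cannot.

species 1 excludes species 2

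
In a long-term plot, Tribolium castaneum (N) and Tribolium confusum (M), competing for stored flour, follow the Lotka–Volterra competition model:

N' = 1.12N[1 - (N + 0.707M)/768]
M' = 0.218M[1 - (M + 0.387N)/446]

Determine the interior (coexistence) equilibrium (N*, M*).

Setting both brackets to zero gives the nullclines N + 0.707M = 768 and 0.387N + M = 446.
Substituting M = 446 - 0.387N into the first: N(1 - 0.707·0.387) = 768 - 0.707·446.
So N* = 453/0.726 = 623, and then M* = 446 - 0.387·623 = 205.

N* ≈ 623, M* ≈ 205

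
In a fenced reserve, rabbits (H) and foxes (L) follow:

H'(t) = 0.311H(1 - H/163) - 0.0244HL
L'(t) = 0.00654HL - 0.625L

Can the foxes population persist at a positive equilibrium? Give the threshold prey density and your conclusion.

The predator equation gives dL/dt > 0 only when H > 0.625/0.00654 = 95.6.
Without the predator, H → K = 163. Since 163 > 95.6, the predator can invade and persist.

Threshold H = 95.6; K > 95.6, so yes, the predator persists.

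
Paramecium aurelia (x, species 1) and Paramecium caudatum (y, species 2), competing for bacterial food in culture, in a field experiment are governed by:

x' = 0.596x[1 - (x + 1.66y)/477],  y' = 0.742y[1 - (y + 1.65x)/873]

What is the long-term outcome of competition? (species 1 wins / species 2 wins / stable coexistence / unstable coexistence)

species 2 excludes species 1

Compare the nullcline intercepts: K1/α12 = 477/1.66 = 287 < K2 = 873; K2/α21 = 873/1.65 = 529 > K1 = 477.
Since the inequalities point opposite ways, species 2 can invade but species 1 cannot.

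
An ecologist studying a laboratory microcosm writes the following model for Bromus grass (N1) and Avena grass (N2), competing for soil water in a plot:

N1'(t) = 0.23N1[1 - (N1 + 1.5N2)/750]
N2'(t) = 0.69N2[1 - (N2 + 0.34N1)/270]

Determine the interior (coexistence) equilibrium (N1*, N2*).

Setting both brackets to zero gives the nullclines N1 + 1.5N2 = 750 and 0.34N1 + N2 = 270.
Substituting N2 = 270 - 0.34N1 into the first: N1(1 - 1.5·0.34) = 750 - 1.5·270.
So N1* = 345/0.49 = 704, and then N2* = 270 - 0.34·704 = 30.6.

N1* ≈ 704, N2* ≈ 30.6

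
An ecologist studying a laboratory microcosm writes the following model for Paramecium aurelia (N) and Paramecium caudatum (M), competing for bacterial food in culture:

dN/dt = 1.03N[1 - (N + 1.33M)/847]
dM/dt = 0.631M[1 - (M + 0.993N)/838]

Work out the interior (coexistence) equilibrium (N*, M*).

Setting both brackets to zero gives the nullclines N + 1.33M = 847 and 0.993N + M = 838.
Substituting M = 838 - 0.993N into the first: N(1 - 1.33·0.993) = 847 - 1.33·838.
So N* = -268/-0.321 = 834, and then M* = 838 - 0.993·834 = 9.58.

N* ≈ 834, M* ≈ 9.58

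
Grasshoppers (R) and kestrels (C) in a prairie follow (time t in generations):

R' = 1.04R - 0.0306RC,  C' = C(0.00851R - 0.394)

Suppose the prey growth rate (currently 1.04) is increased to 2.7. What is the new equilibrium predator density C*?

C* ≈ 88.2

At the interior fixed point, setting dR/dt = 0 with R > 0 fixes C* = (prey growth rate)/(RC coefficient) — independent of the other coefficients.
With the change, C* = 2.7/0.0306 = 88.2; it rises from 34.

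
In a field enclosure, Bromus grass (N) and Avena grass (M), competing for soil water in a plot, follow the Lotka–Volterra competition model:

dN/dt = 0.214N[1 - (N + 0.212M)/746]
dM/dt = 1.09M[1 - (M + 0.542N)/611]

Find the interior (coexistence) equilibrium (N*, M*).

N* ≈ 696, M* ≈ 233

Setting both brackets to zero gives the nullclines N + 0.212M = 746 and 0.542N + M = 611.
Substituting M = 611 - 0.542N into the first: N(1 - 0.212·0.542) = 746 - 0.212·611.
So N* = 616/0.885 = 696, and then M* = 611 - 0.542·696 = 233.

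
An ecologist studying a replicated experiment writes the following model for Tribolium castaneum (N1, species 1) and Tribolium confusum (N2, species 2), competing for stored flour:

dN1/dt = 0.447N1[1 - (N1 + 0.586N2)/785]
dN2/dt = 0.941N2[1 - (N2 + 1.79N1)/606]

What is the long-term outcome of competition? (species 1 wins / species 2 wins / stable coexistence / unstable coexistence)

Compare the nullcline intercepts: K1/α12 = 785/0.586 = 1340 > K2 = 606; K2/α21 = 606/1.79 = 339 < K1 = 785.
Since the inequalities point opposite ways, species 1 can invade but species 2 cannot.

species 1 excludes species 2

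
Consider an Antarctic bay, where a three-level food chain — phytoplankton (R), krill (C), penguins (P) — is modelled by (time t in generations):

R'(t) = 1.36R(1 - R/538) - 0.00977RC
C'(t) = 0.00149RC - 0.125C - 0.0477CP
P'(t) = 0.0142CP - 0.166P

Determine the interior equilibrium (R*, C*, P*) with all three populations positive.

R* ≈ 493, C* ≈ 11.7, P* ≈ 12.8

From dP/dt = 0: 0.0142C* = 0.166, so C* = 11.7.
From dR/dt = 0: 1.36(1 - R*/538) = 0.00977·11.7, giving R* = 538·(1 - 0.084) = 493.
From dC/dt = 0: 0.00149·493 - 0.125 = 0.0477P*, so P* = 0.609/0.0477 = 12.8.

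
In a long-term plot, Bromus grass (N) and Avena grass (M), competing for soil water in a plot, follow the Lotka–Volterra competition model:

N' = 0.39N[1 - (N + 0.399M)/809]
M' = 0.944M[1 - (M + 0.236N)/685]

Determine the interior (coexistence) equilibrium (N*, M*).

N* ≈ 591, M* ≈ 545

Setting both brackets to zero gives the nullclines N + 0.399M = 809 and 0.236N + M = 685.
Substituting M = 685 - 0.236N into the first: N(1 - 0.399·0.236) = 809 - 0.399·685.
So N* = 536/0.906 = 591, and then M* = 685 - 0.236·591 = 545.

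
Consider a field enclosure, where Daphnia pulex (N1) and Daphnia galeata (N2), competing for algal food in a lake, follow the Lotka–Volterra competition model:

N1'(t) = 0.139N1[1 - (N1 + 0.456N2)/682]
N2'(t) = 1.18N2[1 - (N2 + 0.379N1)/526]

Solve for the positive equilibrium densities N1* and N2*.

N1* ≈ 535, N2* ≈ 323

Setting both brackets to zero gives the nullclines N1 + 0.456N2 = 682 and 0.379N1 + N2 = 526.
Substituting N2 = 526 - 0.379N1 into the first: N1(1 - 0.456·0.379) = 682 - 0.456·526.
So N1* = 442/0.827 = 535, and then N2* = 526 - 0.379·535 = 323.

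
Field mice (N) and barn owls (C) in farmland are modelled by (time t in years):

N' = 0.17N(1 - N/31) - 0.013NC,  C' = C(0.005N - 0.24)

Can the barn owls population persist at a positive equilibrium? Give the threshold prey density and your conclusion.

The predator equation gives dC/dt > 0 only when N > 0.24/0.005 = 48.
Without the predator, N → K = 31. Since 31 < 48, the predator cannot invade.

Threshold N = 48; K < 48, so no, the predator goes extinct.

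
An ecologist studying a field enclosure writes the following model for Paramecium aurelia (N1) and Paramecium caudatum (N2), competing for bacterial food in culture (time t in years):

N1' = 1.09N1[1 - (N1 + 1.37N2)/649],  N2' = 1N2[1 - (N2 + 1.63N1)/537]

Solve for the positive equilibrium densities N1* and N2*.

N1* ≈ 70.3, N2* ≈ 422

Setting both brackets to zero gives the nullclines N1 + 1.37N2 = 649 and 1.63N1 + N2 = 537.
Substituting N2 = 537 - 1.63N1 into the first: N1(1 - 1.37·1.63) = 649 - 1.37·537.
So N1* = -86.7/-1.23 = 70.3, and then N2* = 537 - 1.63·70.3 = 422.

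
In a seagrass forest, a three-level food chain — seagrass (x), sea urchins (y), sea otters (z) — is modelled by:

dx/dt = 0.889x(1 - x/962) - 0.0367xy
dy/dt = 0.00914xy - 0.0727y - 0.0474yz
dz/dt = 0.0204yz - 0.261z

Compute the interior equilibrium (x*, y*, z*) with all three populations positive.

From dz/dt = 0: 0.0204y* = 0.261, so y* = 12.8.
From dx/dt = 0: 0.889(1 - x*/962) = 0.0367·12.8, giving x* = 962·(1 - 0.528) = 454.
From dy/dt = 0: 0.00914·454 - 0.0727 = 0.0474z*, so z* = 4.08/0.0474 = 86.

x* ≈ 454, y* ≈ 12.8, z* ≈ 86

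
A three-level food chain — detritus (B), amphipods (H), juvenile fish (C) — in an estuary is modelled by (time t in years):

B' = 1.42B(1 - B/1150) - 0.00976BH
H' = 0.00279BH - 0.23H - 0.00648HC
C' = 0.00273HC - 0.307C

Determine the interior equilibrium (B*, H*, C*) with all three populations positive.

From dC/dt = 0: 0.00273H* = 0.307, so H* = 112.
From dB/dt = 0: 1.42(1 - B*/1150) = 0.00976·112, giving B* = 1150·(1 - 0.773) = 261.
From dH/dt = 0: 0.00279·261 - 0.23 = 0.00648C*, so C* = 0.499/0.00648 = 76.9.

B* ≈ 261, H* ≈ 112, C* ≈ 76.9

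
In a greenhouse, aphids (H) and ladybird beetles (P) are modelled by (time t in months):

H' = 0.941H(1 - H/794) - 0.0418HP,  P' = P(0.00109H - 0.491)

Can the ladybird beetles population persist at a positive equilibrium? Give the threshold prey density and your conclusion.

The predator equation gives dP/dt > 0 only when H > 0.491/0.00109 = 450.
Without the predator, H → K = 794. Since 794 > 450, the predator can invade and persist.

Threshold H = 450; K > 450, so yes, the predator persists.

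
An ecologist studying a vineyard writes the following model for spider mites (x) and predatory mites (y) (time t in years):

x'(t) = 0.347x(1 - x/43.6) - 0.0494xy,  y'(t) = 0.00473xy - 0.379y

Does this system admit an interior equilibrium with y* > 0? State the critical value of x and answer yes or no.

The predator equation gives dy/dt > 0 only when x > 0.379/0.00473 = 80.1.
Without the predator, x → K = 43.6. Since 43.6 < 80.1, the predator cannot invade.

Threshold x = 80.1; K < 80.1, so no, the predator goes extinct.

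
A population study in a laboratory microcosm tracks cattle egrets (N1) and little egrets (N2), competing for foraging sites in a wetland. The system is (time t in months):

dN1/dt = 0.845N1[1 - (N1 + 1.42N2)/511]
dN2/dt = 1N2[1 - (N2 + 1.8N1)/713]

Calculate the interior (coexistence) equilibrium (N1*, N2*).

N1* ≈ 322, N2* ≈ 133

Setting both brackets to zero gives the nullclines N1 + 1.42N2 = 511 and 1.8N1 + N2 = 713.
Substituting N2 = 713 - 1.8N1 into the first: N1(1 - 1.42·1.8) = 511 - 1.42·713.
So N1* = -501/-1.56 = 322, and then N2* = 713 - 1.8·322 = 133.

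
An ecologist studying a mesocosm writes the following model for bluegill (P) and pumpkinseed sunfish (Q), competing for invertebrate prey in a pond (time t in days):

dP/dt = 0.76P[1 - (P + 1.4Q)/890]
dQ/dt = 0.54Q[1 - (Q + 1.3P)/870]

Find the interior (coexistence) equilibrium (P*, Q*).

P* ≈ 400, Q* ≈ 350

Setting both brackets to zero gives the nullclines P + 1.4Q = 890 and 1.3P + Q = 870.
Substituting Q = 870 - 1.3P into the first: P(1 - 1.4·1.3) = 890 - 1.4·870.
So P* = -328/-0.82 = 400, and then Q* = 870 - 1.3·400 = 350.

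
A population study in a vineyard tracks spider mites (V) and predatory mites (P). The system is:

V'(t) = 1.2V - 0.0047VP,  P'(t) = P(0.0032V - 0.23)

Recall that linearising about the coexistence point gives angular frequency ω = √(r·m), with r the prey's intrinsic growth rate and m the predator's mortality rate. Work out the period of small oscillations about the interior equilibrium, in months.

T ≈ 12 months

Here r = 1.2 and m = 0.23, so r·m = 0.276.
ω = √0.276 = 0.525 per month, hence T = 2π/ω ≈ 12 months.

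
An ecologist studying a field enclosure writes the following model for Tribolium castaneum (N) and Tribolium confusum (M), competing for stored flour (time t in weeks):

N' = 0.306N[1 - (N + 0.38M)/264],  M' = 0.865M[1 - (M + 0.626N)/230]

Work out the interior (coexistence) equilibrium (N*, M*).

N* ≈ 232, M* ≈ 84.9

Setting both brackets to zero gives the nullclines N + 0.38M = 264 and 0.626N + M = 230.
Substituting M = 230 - 0.626N into the first: N(1 - 0.38·0.626) = 264 - 0.38·230.
So N* = 177/0.762 = 232, and then M* = 230 - 0.626·232 = 84.9.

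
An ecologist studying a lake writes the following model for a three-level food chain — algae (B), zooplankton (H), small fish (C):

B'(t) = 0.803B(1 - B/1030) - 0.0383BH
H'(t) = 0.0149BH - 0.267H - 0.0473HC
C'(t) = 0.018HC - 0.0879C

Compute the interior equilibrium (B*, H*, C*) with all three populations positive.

B* ≈ 790, H* ≈ 4.88, C* ≈ 243

From dC/dt = 0: 0.018H* = 0.0879, so H* = 4.88.
From dB/dt = 0: 0.803(1 - B*/1030) = 0.0383·4.88, giving B* = 1030·(1 - 0.233) = 790.
From dH/dt = 0: 0.0149·790 - 0.267 = 0.0473C*, so C* = 11.5/0.0473 = 243.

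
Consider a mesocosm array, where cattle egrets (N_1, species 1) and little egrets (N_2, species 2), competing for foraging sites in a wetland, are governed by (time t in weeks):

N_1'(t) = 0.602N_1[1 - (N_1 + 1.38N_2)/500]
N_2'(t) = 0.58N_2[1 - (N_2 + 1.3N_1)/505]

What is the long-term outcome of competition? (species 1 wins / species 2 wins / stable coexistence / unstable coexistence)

Compare the nullcline intercepts: K1/α12 = 500/1.38 = 362 < K2 = 505; K2/α21 = 505/1.3 = 388 < K1 = 500.
Since both are reversed, neither can invade when rare; the interior point is a saddle.

unstable coexistence (outcome depends on initial conditions)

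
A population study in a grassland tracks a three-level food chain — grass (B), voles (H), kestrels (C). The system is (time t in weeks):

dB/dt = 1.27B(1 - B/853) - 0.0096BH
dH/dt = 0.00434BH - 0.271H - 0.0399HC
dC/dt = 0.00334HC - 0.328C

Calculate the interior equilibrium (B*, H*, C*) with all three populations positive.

B* ≈ 220, H* ≈ 98.2, C* ≈ 17.1

From dC/dt = 0: 0.00334H* = 0.328, so H* = 98.2.
From dB/dt = 0: 1.27(1 - B*/853) = 0.0096·98.2, giving B* = 853·(1 - 0.742) = 220.
From dH/dt = 0: 0.00434·220 - 0.271 = 0.0399C*, so C* = 0.683/0.0399 = 17.1.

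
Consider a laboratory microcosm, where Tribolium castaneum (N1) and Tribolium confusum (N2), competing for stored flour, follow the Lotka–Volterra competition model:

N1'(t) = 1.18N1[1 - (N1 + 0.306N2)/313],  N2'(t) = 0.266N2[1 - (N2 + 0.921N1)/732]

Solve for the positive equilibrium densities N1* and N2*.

N1* ≈ 124, N2* ≈ 618

Setting both brackets to zero gives the nullclines N1 + 0.306N2 = 313 and 0.921N1 + N2 = 732.
Substituting N2 = 732 - 0.921N1 into the first: N1(1 - 0.306·0.921) = 313 - 0.306·732.
So N1* = 89/0.718 = 124, and then N2* = 732 - 0.921·124 = 618.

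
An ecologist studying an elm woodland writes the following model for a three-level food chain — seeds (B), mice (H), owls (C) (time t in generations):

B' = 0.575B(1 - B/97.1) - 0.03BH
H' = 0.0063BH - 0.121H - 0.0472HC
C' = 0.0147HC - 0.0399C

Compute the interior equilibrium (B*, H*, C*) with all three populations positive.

B* ≈ 83.3, H* ≈ 2.71, C* ≈ 8.56

From dC/dt = 0: 0.0147H* = 0.0399, so H* = 2.71.
From dB/dt = 0: 0.575(1 - B*/97.1) = 0.03·2.71, giving B* = 97.1·(1 - 0.142) = 83.3.
From dH/dt = 0: 0.0063·83.3 - 0.121 = 0.0472C*, so C* = 0.404/0.0472 = 8.56.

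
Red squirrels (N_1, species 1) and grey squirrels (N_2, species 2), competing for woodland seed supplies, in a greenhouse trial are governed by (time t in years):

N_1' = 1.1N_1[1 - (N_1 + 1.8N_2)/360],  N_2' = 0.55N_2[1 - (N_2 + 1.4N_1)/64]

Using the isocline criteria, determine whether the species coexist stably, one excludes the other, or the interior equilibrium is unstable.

Compare the nullcline intercepts: K1/α12 = 360/1.8 = 200 > K2 = 64; K2/α21 = 64/1.4 = 45.7 < K1 = 360.
Since the inequalities point opposite ways, species 1 can invade but species 2 cannot.

species 1 excludes species 2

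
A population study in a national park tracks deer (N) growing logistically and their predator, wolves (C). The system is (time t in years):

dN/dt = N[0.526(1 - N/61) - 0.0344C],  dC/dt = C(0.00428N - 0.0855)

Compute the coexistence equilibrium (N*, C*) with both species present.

From dC/dt = 0 with C > 0: 0.00428N* = 0.0855, so N* = 20.
Substitute into dN/dt = 0: 0.526(1 - 20/61) = 0.0344C*.
The bracket is 0.673, giving C* = 0.354/0.0344 = 10.3.

N* ≈ 20, C* ≈ 10.3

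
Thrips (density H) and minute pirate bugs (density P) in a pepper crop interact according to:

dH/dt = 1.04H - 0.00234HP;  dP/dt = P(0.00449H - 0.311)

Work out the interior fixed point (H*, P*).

Set dP/dt = 0 with P > 0: 0.00449H - 0.311 = 0, so H* = 0.311/0.00449 = 69.3.
Set dH/dt = 0 with H > 0: 1.04 - 0.00234P = 0, so P* = 1.04/0.00234 = 444.

H* ≈ 69.3, P* ≈ 444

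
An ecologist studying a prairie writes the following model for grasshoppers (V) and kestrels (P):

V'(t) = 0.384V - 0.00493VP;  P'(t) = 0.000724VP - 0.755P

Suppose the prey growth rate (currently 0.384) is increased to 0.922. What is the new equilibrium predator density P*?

At the interior fixed point, setting dV/dt = 0 with V > 0 fixes P* = (prey growth rate)/(VP coefficient) — independent of the other coefficients.
With the change, P* = 0.922/0.00493 = 187; it rises from 77.9.

P* ≈ 187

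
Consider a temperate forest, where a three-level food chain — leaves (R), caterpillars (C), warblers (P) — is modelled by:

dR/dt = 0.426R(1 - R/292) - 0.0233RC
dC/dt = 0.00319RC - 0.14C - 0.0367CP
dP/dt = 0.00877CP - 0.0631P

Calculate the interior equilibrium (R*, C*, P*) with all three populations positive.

From dP/dt = 0: 0.00877C* = 0.0631, so C* = 7.19.
From dR/dt = 0: 0.426(1 - R*/292) = 0.0233·7.19, giving R* = 292·(1 - 0.394) = 177.
From dC/dt = 0: 0.00319·177 - 0.14 = 0.0367P*, so P* = 0.425/0.0367 = 11.6.

R* ≈ 177, C* ≈ 7.19, P* ≈ 11.6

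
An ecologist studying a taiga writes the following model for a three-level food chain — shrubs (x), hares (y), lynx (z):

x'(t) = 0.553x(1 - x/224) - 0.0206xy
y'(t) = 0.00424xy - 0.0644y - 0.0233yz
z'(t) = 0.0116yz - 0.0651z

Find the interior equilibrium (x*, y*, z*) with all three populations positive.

x* ≈ 177, y* ≈ 5.61, z* ≈ 29.5

From dz/dt = 0: 0.0116y* = 0.0651, so y* = 5.61.
From dx/dt = 0: 0.553(1 - x*/224) = 0.0206·5.61, giving x* = 224·(1 - 0.209) = 177.
From dy/dt = 0: 0.00424·177 - 0.0644 = 0.0233z*, so z* = 0.687/0.0233 = 29.5.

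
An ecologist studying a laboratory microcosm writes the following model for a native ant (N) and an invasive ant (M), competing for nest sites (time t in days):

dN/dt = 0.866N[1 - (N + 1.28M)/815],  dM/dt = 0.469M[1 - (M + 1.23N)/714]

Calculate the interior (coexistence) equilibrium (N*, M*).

Setting both brackets to zero gives the nullclines N + 1.28M = 815 and 1.23N + M = 714.
Substituting M = 714 - 1.23N into the first: N(1 - 1.28·1.23) = 815 - 1.28·714.
So N* = -98.9/-0.574 = 172, and then M* = 714 - 1.23·172 = 502.

N* ≈ 172, M* ≈ 502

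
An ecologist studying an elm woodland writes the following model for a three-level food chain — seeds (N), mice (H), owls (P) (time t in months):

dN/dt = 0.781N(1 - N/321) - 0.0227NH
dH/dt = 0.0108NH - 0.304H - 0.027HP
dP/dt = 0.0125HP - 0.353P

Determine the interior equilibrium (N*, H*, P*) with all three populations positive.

N* ≈ 57.5, H* ≈ 28.2, P* ≈ 11.7

From dP/dt = 0: 0.0125H* = 0.353, so H* = 28.2.
From dN/dt = 0: 0.781(1 - N*/321) = 0.0227·28.2, giving N* = 321·(1 - 0.821) = 57.5.
From dH/dt = 0: 0.0108·57.5 - 0.304 = 0.027P*, so P* = 0.317/0.027 = 11.7.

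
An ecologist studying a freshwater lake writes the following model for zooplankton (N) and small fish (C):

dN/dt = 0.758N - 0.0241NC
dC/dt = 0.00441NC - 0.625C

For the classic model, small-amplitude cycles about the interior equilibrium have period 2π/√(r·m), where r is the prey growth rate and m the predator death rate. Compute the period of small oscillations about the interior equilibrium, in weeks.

Here r = 0.758 and m = 0.625, so r·m = 0.474.
ω = √0.474 = 0.688 per week, hence T = 2π/ω ≈ 9.13 weeks.

T ≈ 9.13 weeks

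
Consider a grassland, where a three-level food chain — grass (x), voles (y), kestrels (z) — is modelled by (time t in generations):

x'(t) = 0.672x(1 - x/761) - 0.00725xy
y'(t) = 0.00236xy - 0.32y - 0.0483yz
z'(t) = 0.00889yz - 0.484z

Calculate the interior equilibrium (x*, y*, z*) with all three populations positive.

x* ≈ 314, y* ≈ 54.4, z* ≈ 8.72

From dz/dt = 0: 0.00889y* = 0.484, so y* = 54.4.
From dx/dt = 0: 0.672(1 - x*/761) = 0.00725·54.4, giving x* = 761·(1 - 0.587) = 314.
From dy/dt = 0: 0.00236·314 - 0.32 = 0.0483z*, so z* = 0.421/0.0483 = 8.72.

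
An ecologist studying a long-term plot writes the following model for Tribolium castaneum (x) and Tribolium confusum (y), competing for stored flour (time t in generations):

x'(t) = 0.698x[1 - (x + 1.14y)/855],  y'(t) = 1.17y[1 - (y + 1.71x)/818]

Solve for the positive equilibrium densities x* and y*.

Setting both brackets to zero gives the nullclines x + 1.14y = 855 and 1.71x + y = 818.
Substituting y = 818 - 1.71x into the first: x(1 - 1.14·1.71) = 855 - 1.14·818.
So x* = -77.5/-0.949 = 81.7, and then y* = 818 - 1.71·81.7 = 678.

x* ≈ 81.7, y* ≈ 678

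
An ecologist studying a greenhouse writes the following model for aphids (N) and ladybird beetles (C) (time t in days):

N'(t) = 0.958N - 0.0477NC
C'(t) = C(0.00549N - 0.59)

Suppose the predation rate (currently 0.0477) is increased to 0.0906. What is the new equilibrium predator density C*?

C* ≈ 10.6

At the interior fixed point, setting dN/dt = 0 with N > 0 fixes C* = (prey growth rate)/(NC coefficient) — independent of the other coefficients.
With the change, C* = 0.958/0.0906 = 10.6; it falls from 20.1.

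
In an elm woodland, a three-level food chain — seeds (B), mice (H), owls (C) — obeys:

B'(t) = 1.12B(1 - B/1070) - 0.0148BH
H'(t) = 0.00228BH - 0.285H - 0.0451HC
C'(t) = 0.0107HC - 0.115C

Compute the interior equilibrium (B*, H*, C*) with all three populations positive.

From dC/dt = 0: 0.0107H* = 0.115, so H* = 10.7.
From dB/dt = 0: 1.12(1 - B*/1070) = 0.0148·10.7, giving B* = 1070·(1 - 0.142) = 918.
From dH/dt = 0: 0.00228·918 - 0.285 = 0.0451C*, so C* = 1.81/0.0451 = 40.1.

B* ≈ 918, H* ≈ 10.7, C* ≈ 40.1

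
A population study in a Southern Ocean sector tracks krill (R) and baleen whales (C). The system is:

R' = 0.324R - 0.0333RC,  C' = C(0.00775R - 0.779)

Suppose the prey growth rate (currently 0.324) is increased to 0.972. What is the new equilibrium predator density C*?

At the interior fixed point, setting dR/dt = 0 with R > 0 fixes C* = (prey growth rate)/(RC coefficient) — independent of the other coefficients.
With the change, C* = 0.972/0.0333 = 29.2; it rises from 9.73.

C* ≈ 29.2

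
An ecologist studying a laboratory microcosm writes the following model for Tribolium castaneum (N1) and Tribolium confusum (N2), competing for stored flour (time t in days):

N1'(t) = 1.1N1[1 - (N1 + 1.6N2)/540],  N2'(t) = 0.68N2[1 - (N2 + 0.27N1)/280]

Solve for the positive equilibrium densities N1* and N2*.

N1* ≈ 162, N2* ≈ 236

Setting both brackets to zero gives the nullclines N1 + 1.6N2 = 540 and 0.27N1 + N2 = 280.
Substituting N2 = 280 - 0.27N1 into the first: N1(1 - 1.6·0.27) = 540 - 1.6·280.
So N1* = 92/0.568 = 162, and then N2* = 280 - 0.27·162 = 236.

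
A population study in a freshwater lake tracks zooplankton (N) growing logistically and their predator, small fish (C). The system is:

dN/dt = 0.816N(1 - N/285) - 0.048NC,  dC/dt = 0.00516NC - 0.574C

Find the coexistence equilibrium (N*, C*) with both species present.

From dC/dt = 0 with C > 0: 0.00516N* = 0.574, so N* = 111.
Substitute into dN/dt = 0: 0.816(1 - 111/285) = 0.048C*.
The bracket is 0.61, giving C* = 0.498/0.048 = 10.4.

N* ≈ 111, C* ≈ 10.4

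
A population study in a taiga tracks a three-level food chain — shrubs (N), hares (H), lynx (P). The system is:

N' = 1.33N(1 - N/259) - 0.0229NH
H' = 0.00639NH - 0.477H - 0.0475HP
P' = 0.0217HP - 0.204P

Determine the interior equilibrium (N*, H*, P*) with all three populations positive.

From dP/dt = 0: 0.0217H* = 0.204, so H* = 9.4.
From dN/dt = 0: 1.33(1 - N*/259) = 0.0229·9.4, giving N* = 259·(1 - 0.162) = 217.
From dH/dt = 0: 0.00639·217 - 0.477 = 0.0475P*, so P* = 0.91/0.0475 = 19.2.

N* ≈ 217, H* ≈ 9.4, P* ≈ 19.2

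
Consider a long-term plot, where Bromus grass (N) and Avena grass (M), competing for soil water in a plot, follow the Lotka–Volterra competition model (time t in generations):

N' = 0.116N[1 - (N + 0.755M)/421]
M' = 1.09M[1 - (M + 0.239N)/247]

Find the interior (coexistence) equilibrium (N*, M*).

N* ≈ 286, M* ≈ 179

Setting both brackets to zero gives the nullclines N + 0.755M = 421 and 0.239N + M = 247.
Substituting M = 247 - 0.239N into the first: N(1 - 0.755·0.239) = 421 - 0.755·247.
So N* = 235/0.82 = 286, and then M* = 247 - 0.239·286 = 179.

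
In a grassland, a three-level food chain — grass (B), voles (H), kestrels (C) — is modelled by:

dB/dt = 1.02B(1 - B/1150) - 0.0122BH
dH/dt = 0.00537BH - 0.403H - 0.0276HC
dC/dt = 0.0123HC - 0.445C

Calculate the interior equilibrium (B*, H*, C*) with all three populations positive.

B* ≈ 652, H* ≈ 36.2, C* ≈ 112

From dC/dt = 0: 0.0123H* = 0.445, so H* = 36.2.
From dB/dt = 0: 1.02(1 - B*/1150) = 0.0122·36.2, giving B* = 1150·(1 - 0.433) = 652.
From dH/dt = 0: 0.00537·652 - 0.403 = 0.0276C*, so C* = 3.1/0.0276 = 112.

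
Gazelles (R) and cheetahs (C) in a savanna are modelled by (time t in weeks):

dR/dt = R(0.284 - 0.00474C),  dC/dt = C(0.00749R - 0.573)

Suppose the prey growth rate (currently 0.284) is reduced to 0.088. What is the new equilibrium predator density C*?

C* ≈ 18.6

At the interior fixed point, setting dR/dt = 0 with R > 0 fixes C* = (prey growth rate)/(RC coefficient) — independent of the other coefficients.
With the change, C* = 0.088/0.00474 = 18.6; it falls from 59.9.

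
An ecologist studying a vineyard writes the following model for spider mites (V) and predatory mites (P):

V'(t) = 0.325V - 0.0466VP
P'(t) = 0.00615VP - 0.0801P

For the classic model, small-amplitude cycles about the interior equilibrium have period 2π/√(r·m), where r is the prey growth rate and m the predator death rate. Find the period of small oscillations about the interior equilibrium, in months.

Here r = 0.325 and m = 0.0801, so r·m = 0.026.
ω = √0.026 = 0.161 per month, hence T = 2π/ω ≈ 38.9 months.

T ≈ 38.9 months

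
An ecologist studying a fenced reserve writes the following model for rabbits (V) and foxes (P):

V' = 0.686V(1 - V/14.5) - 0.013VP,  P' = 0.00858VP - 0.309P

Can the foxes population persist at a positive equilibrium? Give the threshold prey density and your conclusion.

Threshold V = 36; K < 36, so no, the predator goes extinct.

The predator equation gives dP/dt > 0 only when V > 0.309/0.00858 = 36.
Without the predator, V → K = 14.5. Since 14.5 < 36, the predator cannot invade.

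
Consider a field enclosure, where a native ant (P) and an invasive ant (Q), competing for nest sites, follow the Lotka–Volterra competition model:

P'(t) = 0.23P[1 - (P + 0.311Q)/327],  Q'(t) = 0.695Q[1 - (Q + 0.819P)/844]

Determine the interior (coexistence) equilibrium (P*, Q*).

P* ≈ 86.6, Q* ≈ 773

Setting both brackets to zero gives the nullclines P + 0.311Q = 327 and 0.819P + Q = 844.
Substituting Q = 844 - 0.819P into the first: P(1 - 0.311·0.819) = 327 - 0.311·844.
So P* = 64.5/0.745 = 86.6, and then Q* = 844 - 0.819·86.6 = 773.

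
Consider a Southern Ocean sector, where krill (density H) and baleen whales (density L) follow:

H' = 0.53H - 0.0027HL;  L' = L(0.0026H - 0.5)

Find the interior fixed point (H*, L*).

H* ≈ 192, L* ≈ 196

Set dL/dt = 0 with L > 0: 0.0026H - 0.5 = 0, so H* = 0.5/0.0026 = 192.
Set dH/dt = 0 with H > 0: 0.53 - 0.0027L = 0, so L* = 0.53/0.0027 = 196.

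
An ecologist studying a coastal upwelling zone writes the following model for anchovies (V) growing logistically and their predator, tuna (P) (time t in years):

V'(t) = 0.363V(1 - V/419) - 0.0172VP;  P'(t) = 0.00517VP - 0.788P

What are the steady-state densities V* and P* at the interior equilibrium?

V* ≈ 152, P* ≈ 13.4

From dP/dt = 0 with P > 0: 0.00517V* = 0.788, so V* = 152.
Substitute into dV/dt = 0: 0.363(1 - 152/419) = 0.0172P*.
The bracket is 0.636, giving P* = 0.231/0.0172 = 13.4.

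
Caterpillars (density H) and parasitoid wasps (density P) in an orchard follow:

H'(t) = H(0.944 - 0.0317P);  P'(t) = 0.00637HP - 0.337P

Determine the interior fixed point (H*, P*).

Set dP/dt = 0 with P > 0: 0.00637H - 0.337 = 0, so H* = 0.337/0.00637 = 52.9.
Set dH/dt = 0 with H > 0: 0.944 - 0.0317P = 0, so P* = 0.944/0.0317 = 29.8.

H* ≈ 52.9, P* ≈ 29.8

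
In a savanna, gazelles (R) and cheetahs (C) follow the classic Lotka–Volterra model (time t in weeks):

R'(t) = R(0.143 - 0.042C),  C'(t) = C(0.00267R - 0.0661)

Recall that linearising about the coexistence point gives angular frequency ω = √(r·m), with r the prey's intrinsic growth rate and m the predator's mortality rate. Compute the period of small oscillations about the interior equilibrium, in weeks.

Here r = 0.143 and m = 0.0661, so r·m = 0.00945.
ω = √0.00945 = 0.0972 per week, hence T = 2π/ω ≈ 64.6 weeks.

T ≈ 64.6 weeks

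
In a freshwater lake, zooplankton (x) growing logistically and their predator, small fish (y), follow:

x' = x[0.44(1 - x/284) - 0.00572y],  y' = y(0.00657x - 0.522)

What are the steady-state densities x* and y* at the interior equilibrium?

From dy/dt = 0 with y > 0: 0.00657x* = 0.522, so x* = 79.5.
Substitute into dx/dt = 0: 0.44(1 - 79.5/284) = 0.00572y*.
The bracket is 0.72, giving y* = 0.317/0.00572 = 55.4.

x* ≈ 79.5, y* ≈ 55.4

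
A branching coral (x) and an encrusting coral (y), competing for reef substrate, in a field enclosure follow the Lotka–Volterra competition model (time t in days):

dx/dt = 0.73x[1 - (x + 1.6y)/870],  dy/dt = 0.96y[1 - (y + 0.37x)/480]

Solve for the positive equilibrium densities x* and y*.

x* ≈ 250, y* ≈ 388

Setting both brackets to zero gives the nullclines x + 1.6y = 870 and 0.37x + y = 480.
Substituting y = 480 - 0.37x into the first: x(1 - 1.6·0.37) = 870 - 1.6·480.
So x* = 102/0.408 = 250, and then y* = 480 - 0.37·250 = 388.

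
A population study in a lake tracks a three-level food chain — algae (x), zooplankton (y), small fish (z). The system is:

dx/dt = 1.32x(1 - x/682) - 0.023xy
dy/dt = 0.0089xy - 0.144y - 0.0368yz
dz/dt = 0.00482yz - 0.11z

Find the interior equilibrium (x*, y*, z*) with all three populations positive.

From dz/dt = 0: 0.00482y* = 0.11, so y* = 22.8.
From dx/dt = 0: 1.32(1 - x*/682) = 0.023·22.8, giving x* = 682·(1 - 0.398) = 411.
From dy/dt = 0: 0.0089·411 - 0.144 = 0.0368z*, so z* = 3.51/0.0368 = 95.4.

x* ≈ 411, y* ≈ 22.8, z* ≈ 95.4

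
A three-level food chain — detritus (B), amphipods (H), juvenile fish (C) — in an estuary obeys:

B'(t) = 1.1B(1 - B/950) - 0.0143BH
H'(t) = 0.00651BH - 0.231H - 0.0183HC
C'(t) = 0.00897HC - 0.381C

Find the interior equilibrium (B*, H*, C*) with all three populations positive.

B* ≈ 425, H* ≈ 42.5, C* ≈ 139

From dC/dt = 0: 0.00897H* = 0.381, so H* = 42.5.
From dB/dt = 0: 1.1(1 - B*/950) = 0.0143·42.5, giving B* = 950·(1 - 0.552) = 425.
From dH/dt = 0: 0.00651·425 - 0.231 = 0.0183C*, so C* = 2.54/0.0183 = 139.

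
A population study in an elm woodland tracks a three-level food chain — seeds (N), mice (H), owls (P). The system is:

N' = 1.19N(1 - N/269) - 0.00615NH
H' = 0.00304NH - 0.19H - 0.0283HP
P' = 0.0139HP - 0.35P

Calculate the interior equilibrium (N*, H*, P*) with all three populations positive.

From dP/dt = 0: 0.0139H* = 0.35, so H* = 25.2.
From dN/dt = 0: 1.19(1 - N*/269) = 0.00615·25.2, giving N* = 269·(1 - 0.13) = 234.
From dH/dt = 0: 0.00304·234 - 0.19 = 0.0283P*, so P* = 0.521/0.0283 = 18.4.

N* ≈ 234, H* ≈ 25.2, P* ≈ 18.4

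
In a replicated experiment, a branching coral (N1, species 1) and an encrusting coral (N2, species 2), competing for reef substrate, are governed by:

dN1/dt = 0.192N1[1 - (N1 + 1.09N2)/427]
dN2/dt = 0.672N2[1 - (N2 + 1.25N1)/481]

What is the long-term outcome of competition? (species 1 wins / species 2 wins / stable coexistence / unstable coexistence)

Compare the nullcline intercepts: K1/α12 = 427/1.09 = 392 < K2 = 481; K2/α21 = 481/1.25 = 385 < K1 = 427.
Since both are reversed, neither can invade when rare; the interior point is a saddle.

unstable coexistence (outcome depends on initial conditions)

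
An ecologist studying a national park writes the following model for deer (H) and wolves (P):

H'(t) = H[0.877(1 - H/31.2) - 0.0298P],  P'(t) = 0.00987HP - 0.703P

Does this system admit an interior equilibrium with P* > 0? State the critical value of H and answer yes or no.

Threshold H = 71.2; K < 71.2, so no, the predator goes extinct.

The predator equation gives dP/dt > 0 only when H > 0.703/0.00987 = 71.2.
Without the predator, H → K = 31.2. Since 31.2 < 71.2, the predator cannot invade.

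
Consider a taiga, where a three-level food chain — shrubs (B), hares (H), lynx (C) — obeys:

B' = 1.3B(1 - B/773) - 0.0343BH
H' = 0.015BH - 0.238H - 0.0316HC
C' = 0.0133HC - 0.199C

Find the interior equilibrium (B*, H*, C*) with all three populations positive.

From dC/dt = 0: 0.0133H* = 0.199, so H* = 15.
From dB/dt = 0: 1.3(1 - B*/773) = 0.0343·15, giving B* = 773·(1 - 0.395) = 468.
From dH/dt = 0: 0.015·468 - 0.238 = 0.0316C*, so C* = 6.78/0.0316 = 215.

B* ≈ 468, H* ≈ 15, C* ≈ 215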